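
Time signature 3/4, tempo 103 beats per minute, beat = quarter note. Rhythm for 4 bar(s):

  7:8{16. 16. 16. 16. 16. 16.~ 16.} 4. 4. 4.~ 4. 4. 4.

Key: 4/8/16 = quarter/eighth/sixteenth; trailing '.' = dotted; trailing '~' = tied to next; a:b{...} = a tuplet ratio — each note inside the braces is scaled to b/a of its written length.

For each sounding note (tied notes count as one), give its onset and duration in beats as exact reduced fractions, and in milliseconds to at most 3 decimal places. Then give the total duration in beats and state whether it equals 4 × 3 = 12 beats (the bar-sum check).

1) 0.0ms=0b +249.653ms=3/7b
2) 249.653ms=3/7b +249.653ms=3/7b
3) 499.307ms=6/7b +249.653ms=3/7b
4) 748.96ms=9/7b +249.653ms=3/7b
5) 998.613ms=12/7b +249.653ms=3/7b
6) 1248.266ms=15/7b +499.307ms=6/7b
7) 1747.573ms=3b +873.786ms=3/2b
8) 2621.359ms=9/2b +873.786ms=3/2b
9) 3495.146ms=6b +1747.573ms=3b
10) 5242.718ms=9b +873.786ms=3/2b
11) 6116.505ms=21/2b +873.786ms=3/2b
Σ=12b of 12 (103bpm 3/4) — PASS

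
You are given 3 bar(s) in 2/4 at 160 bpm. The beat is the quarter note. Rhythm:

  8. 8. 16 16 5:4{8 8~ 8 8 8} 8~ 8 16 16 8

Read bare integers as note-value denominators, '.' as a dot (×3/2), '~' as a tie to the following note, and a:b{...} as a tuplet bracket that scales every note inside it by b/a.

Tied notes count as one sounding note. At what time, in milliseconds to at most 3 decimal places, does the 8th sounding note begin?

note 8 onset = 18/5b = 1350.0ms

1. 0.0ms @ 0 + 281.25ms (3/4)
2. 281.25ms @ 3/4 + 281.25ms (3/4)
3. 562.5ms @ 3/2 + 93.75ms (1/4)
4. 656.25ms @ 7/4 + 93.75ms (1/4)
5. 750.0ms @ 2 + 150.0ms (2/5)
6. 900.0ms @ 12/5 + 300.0ms (4/5)
7. 1200.0ms @ 16/5 + 150.0ms (2/5)
8. 1350.0ms @ 18/5 + 150.0ms (2/5)
9. 1500.0ms @ 4 + 375.0ms (1)
10. 1875.0ms @ 5 + 93.75ms (1/4)
11. 1968.75ms @ 21/4 + 93.75ms (1/4)
12. 2062.5ms @ 11/2 + 187.5ms (1/2)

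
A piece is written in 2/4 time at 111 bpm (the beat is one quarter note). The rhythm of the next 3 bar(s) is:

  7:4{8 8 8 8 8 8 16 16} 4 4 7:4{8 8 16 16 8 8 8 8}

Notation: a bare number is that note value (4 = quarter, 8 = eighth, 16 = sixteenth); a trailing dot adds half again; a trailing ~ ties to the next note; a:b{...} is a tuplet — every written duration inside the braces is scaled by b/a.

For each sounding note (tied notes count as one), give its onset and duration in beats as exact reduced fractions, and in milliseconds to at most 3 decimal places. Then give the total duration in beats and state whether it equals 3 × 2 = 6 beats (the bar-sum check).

1) 0.0ms=0b +154.44ms=2/7b
2) 154.44ms=2/7b +154.44ms=2/7b
3) 308.88ms=4/7b +154.44ms=2/7b
4) 463.32ms=6/7b +154.44ms=2/7b
5) 617.761ms=8/7b +154.44ms=2/7b
6) 772.201ms=10/7b +154.44ms=2/7b
7) 926.641ms=12/7b +77.22ms=1/7b
8) 1003.861ms=13/7b +77.22ms=1/7b
9) 1081.081ms=2b +540.541ms=1b
10) 1621.622ms=3b +540.541ms=1b
11) 2162.162ms=4b +154.44ms=2/7b
12) 2316.602ms=30/7b +154.44ms=2/7b
13) 2471.042ms=32/7b +77.22ms=1/7b
14) 2548.263ms=33/7b +77.22ms=1/7b
15) 2625.483ms=34/7b +154.44ms=2/7b
16) 2779.923ms=36/7b +154.44ms=2/7b
17) 2934.363ms=38/7b +154.44ms=2/7b
18) 3088.803ms=40/7b +154.44ms=2/7b
Σ=6b of 6 (111bpm 2/4) — PASS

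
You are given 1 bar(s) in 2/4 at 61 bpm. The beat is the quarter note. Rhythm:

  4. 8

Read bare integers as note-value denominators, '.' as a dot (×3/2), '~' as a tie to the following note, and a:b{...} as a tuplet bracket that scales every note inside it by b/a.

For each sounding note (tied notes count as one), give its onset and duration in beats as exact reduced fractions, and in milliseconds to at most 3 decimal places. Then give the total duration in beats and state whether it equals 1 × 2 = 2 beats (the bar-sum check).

1) 0.0ms=0b +1475.41ms=3/2b
2) 1475.41ms=3/2b +491.803ms=1/2b
Σ=2b of 2 (61bpm 2/4) — PASS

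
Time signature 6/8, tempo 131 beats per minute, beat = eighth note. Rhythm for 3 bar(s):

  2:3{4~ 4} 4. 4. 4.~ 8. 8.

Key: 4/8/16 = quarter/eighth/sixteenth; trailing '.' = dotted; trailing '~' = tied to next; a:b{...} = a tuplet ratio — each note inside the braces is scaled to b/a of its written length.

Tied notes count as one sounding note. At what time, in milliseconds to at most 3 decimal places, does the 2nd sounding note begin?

note 2 onset = 6b = 2748.092ms

1. 0.0ms @ 0 + 2748.092ms (6)
2. 2748.092ms @ 6 + 1374.046ms (3)
3. 4122.137ms @ 9 + 1374.046ms (3)
4. 5496.183ms @ 12 + 2061.069ms (9/2)
5. 7557.252ms @ 33/2 + 687.023ms (3/2)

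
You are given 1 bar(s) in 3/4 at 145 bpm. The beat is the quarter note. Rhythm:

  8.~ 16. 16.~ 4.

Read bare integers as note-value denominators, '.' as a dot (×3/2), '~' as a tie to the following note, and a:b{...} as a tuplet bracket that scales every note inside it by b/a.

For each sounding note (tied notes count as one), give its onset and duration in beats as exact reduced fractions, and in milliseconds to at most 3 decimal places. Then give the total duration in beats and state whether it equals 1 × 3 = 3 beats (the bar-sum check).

1) 0.0ms=0b +465.517ms=9/8b
2) 465.517ms=9/8b +775.862ms=15/8b
Σ=3b of 3 (145bpm 3/4) — PASS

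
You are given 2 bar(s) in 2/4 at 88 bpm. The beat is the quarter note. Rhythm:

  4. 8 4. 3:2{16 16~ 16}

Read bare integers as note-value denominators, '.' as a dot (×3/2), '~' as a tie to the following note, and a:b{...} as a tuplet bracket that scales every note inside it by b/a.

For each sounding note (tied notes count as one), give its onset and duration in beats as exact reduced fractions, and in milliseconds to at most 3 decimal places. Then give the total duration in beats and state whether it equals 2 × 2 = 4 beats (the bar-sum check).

1) 0.0ms=0b +1022.727ms=3/2b
2) 1022.727ms=3/2b +340.909ms=1/2b
3) 1363.636ms=2b +1022.727ms=3/2b
4) 2386.364ms=7/2b +113.636ms=1/6b
5) 2500.0ms=11/3b +227.273ms=1/3b
Σ=4b of 4 (88bpm 2/4) — PASS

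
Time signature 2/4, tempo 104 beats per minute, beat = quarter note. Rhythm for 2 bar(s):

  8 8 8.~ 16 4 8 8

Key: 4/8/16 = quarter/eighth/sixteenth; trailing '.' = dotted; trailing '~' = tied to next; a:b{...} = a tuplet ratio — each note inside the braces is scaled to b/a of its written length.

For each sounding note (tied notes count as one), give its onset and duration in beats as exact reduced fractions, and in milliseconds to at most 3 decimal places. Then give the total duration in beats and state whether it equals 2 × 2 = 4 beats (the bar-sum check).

1) 0.0ms=0b +288.462ms=1/2b
2) 288.462ms=1/2b +288.462ms=1/2b
3) 576.923ms=1b +576.923ms=1b
4) 1153.846ms=2b +576.923ms=1b
5) 1730.769ms=3b +288.462ms=1/2b
6) 2019.231ms=7/2b +288.462ms=1/2b
Σ=4b of 4 (104bpm 2/4) — PASS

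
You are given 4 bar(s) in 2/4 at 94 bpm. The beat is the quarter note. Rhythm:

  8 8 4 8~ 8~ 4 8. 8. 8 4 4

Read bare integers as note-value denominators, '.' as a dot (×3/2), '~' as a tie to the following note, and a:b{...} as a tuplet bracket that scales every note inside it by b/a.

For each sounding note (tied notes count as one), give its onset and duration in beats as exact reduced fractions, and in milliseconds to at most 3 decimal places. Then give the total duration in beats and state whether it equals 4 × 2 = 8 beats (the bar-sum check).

1) 0.0ms=0b +319.149ms=1/2b
2) 319.149ms=1/2b +319.149ms=1/2b
3) 638.298ms=1b +638.298ms=1b
4) 1276.596ms=2b +1276.596ms=2b
5) 2553.191ms=4b +478.723ms=3/4b
6) 3031.915ms=19/4b +478.723ms=3/4b
7) 3510.638ms=11/2b +319.149ms=1/2b
8) 3829.787ms=6b +638.298ms=1b
9) 4468.085ms=7b +638.298ms=1b
Σ=8b of 8 (94bpm 2/4) — PASS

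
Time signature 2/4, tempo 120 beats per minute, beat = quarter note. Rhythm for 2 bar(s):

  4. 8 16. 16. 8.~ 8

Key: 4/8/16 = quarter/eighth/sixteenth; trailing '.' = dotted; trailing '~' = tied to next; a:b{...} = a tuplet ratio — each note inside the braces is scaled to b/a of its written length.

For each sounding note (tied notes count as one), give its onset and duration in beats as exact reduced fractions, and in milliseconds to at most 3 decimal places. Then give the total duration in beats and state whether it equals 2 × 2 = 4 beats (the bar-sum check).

1) 0.0ms=0b +750.0ms=3/2b
2) 750.0ms=3/2b +250.0ms=1/2b
3) 1000.0ms=2b +187.5ms=3/8b
4) 1187.5ms=19/8b +187.5ms=3/8b
5) 1375.0ms=11/4b +625.0ms=5/4b
Σ=4b of 4 (120bpm 2/4) — PASS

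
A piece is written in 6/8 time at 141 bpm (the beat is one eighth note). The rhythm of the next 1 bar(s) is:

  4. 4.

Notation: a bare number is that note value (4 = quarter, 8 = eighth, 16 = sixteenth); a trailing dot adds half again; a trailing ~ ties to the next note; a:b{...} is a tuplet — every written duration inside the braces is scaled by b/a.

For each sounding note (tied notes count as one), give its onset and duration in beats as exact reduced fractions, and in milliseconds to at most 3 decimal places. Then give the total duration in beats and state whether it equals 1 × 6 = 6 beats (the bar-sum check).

1) 0.0ms=0b +1276.596ms=3b
2) 1276.596ms=3b +1276.596ms=3b
Σ=6b of 6 (141bpm 6/8) — PASS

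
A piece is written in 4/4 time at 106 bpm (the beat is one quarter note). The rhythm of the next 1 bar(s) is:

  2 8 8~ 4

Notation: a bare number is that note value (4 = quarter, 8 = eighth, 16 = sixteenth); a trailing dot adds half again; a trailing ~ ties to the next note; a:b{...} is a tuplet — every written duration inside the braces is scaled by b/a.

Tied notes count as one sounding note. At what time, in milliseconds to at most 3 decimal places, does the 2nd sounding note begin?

note 2 onset = 2b = 1132.075ms

1. 0.0ms @ 0 + 1132.075ms (2)
2. 1132.075ms @ 2 + 283.019ms (1/2)
3. 1415.094ms @ 5/2 + 849.057ms (3/2)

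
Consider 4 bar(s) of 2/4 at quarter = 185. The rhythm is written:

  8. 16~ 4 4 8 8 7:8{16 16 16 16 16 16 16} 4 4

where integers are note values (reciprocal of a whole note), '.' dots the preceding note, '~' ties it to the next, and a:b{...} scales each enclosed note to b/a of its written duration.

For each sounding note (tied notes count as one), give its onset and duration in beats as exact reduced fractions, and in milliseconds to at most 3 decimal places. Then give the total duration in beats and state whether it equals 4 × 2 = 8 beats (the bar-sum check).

1) 0.0ms=0b +243.243ms=3/4b
2) 243.243ms=3/4b +405.405ms=5/4b
3) 648.649ms=2b +324.324ms=1b
4) 972.973ms=3b +162.162ms=1/2b
5) 1135.135ms=7/2b +162.162ms=1/2b
6) 1297.297ms=4b +92.664ms=2/7b
7) 1389.961ms=30/7b +92.664ms=2/7b
8) 1482.625ms=32/7b +92.664ms=2/7b
9) 1575.29ms=34/7b +92.664ms=2/7b
10) 1667.954ms=36/7b +92.664ms=2/7b
11) 1760.618ms=38/7b +92.664ms=2/7b
12) 1853.282ms=40/7b +92.664ms=2/7b
13) 1945.946ms=6b +324.324ms=1b
14) 2270.27ms=7b +324.324ms=1b
Σ=8b of 8 (185bpm 2/4) — PASS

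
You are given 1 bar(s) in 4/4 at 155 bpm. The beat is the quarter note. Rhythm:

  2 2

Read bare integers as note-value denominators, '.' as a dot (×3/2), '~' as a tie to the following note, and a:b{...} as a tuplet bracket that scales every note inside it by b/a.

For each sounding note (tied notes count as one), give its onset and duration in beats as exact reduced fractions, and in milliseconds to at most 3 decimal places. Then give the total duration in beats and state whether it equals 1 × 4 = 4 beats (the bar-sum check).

1) 0.0ms=0b +774.194ms=2b
2) 774.194ms=2b +774.194ms=2b
Σ=4b of 4 (155bpm 4/4) — PASS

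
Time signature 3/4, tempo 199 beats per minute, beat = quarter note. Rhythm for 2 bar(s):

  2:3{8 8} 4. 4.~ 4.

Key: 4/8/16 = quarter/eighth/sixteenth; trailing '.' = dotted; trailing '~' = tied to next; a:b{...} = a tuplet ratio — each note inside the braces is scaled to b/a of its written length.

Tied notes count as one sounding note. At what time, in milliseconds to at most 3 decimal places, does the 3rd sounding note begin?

1. 0.0ms @ 0 + 226.131ms (3/4)
2. 226.131ms @ 3/4 + 226.131ms (3/4)
3. 452.261ms @ 3/2 + 452.261ms (3/2)
4. 904.523ms @ 3 + 904.523ms (3)

note 3 onset = 3/2b = 452.261ms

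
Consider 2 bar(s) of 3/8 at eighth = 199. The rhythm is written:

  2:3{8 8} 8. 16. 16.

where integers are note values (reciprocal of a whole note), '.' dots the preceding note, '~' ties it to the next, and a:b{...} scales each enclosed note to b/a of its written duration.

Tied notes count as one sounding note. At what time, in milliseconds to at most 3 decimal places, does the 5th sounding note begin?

1. 0.0ms @ 0 + 452.261ms (3/2)
2. 452.261ms @ 3/2 + 452.261ms (3/2)
3. 904.523ms @ 3 + 452.261ms (3/2)
4. 1356.784ms @ 9/2 + 226.131ms (3/4)
5. 1582.915ms @ 21/4 + 226.131ms (3/4)

note 5 onset = 21/4b = 1582.915ms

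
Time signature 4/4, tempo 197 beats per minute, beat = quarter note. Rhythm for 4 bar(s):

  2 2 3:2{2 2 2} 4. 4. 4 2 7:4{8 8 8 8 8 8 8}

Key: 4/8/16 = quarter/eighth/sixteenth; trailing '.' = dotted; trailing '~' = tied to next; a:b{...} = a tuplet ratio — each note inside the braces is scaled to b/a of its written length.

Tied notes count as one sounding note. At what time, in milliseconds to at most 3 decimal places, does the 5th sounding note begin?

note 5 onset = 20/3b = 2030.457ms

1. 0.0ms @ 0 + 609.137ms (2)
2. 609.137ms @ 2 + 609.137ms (2)
3. 1218.274ms @ 4 + 406.091ms (4/3)
4. 1624.365ms @ 16/3 + 406.091ms (4/3)
5. 2030.457ms @ 20/3 + 406.091ms (4/3)
6. 2436.548ms @ 8 + 456.853ms (3/2)
7. 2893.401ms @ 19/2 + 456.853ms (3/2)
8. 3350.254ms @ 11 + 304.569ms (1)
9. 3654.822ms @ 12 + 609.137ms (2)
10. 4263.959ms @ 14 + 87.02ms (2/7)
11. 4350.979ms @ 100/7 + 87.02ms (2/7)
12. 4437.999ms @ 102/7 + 87.02ms (2/7)
13. 4525.018ms @ 104/7 + 87.02ms (2/7)
14. 4612.038ms @ 106/7 + 87.02ms (2/7)
15. 4699.057ms @ 108/7 + 87.02ms (2/7)
16. 4786.077ms @ 110/7 + 87.02ms (2/7)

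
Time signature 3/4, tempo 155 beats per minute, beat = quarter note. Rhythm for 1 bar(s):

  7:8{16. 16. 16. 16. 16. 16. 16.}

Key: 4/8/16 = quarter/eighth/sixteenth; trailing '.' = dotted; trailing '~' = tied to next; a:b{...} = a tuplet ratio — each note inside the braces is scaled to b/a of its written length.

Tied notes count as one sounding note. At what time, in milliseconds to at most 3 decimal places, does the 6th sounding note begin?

1. 0.0ms @ 0 + 165.899ms (3/7)
2. 165.899ms @ 3/7 + 165.899ms (3/7)
3. 331.797ms @ 6/7 + 165.899ms (3/7)
4. 497.696ms @ 9/7 + 165.899ms (3/7)
5. 663.594ms @ 12/7 + 165.899ms (3/7)
6. 829.493ms @ 15/7 + 165.899ms (3/7)
7. 995.392ms @ 18/7 + 165.899ms (3/7)

note 6 onset = 15/7b = 829.493ms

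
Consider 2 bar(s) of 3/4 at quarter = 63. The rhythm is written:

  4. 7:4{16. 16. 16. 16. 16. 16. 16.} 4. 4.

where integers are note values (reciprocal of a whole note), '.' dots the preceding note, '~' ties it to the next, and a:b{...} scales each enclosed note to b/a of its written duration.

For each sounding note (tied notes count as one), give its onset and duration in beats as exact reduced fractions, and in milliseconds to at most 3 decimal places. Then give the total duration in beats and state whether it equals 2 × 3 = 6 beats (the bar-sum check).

1) 0.0ms=0b +1428.571ms=3/2b
2) 1428.571ms=3/2b +204.082ms=3/14b
3) 1632.653ms=12/7b +204.082ms=3/14b
4) 1836.735ms=27/14b +204.082ms=3/14b
5) 2040.816ms=15/7b +204.082ms=3/14b
6) 2244.898ms=33/14b +204.082ms=3/14b
7) 2448.98ms=18/7b +204.082ms=3/14b
8) 2653.061ms=39/14b +204.082ms=3/14b
9) 2857.143ms=3b +1428.571ms=3/2b
10) 4285.714ms=9/2b +1428.571ms=3/2b
Σ=6b of 6 (63bpm 3/4) — PASS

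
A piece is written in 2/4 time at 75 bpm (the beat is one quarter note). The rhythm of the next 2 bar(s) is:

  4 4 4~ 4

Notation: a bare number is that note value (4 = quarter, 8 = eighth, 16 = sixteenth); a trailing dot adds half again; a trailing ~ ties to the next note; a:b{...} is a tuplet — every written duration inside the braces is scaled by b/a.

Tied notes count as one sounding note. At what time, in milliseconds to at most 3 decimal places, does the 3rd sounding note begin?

note 3 onset = 2b = 1600.0ms

1. 0.0ms @ 0 + 800.0ms (1)
2. 800.0ms @ 1 + 800.0ms (1)
3. 1600.0ms @ 2 + 1600.0ms (2)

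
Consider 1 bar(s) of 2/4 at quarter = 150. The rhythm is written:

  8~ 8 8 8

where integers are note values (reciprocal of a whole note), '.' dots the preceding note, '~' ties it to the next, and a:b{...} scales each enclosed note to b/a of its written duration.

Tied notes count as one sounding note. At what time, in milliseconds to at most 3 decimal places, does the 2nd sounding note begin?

note 2 onset = 1b = 400.0ms

1. 0.0ms @ 0 + 400.0ms (1)
2. 400.0ms @ 1 + 200.0ms (1/2)
3. 600.0ms @ 3/2 + 200.0ms (1/2)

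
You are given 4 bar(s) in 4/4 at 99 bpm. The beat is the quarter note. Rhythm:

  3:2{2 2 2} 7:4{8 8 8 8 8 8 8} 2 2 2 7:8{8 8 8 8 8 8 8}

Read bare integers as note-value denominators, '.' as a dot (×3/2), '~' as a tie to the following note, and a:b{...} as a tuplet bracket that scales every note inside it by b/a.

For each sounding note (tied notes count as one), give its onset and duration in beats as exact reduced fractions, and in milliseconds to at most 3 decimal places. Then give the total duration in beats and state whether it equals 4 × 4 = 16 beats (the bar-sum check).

1) 0.0ms=0b +808.081ms=4/3b
2) 808.081ms=4/3b +808.081ms=4/3b
3) 1616.162ms=8/3b +808.081ms=4/3b
4) 2424.242ms=4b +173.16ms=2/7b
5) 2597.403ms=30/7b +173.16ms=2/7b
6) 2770.563ms=32/7b +173.16ms=2/7b
7) 2943.723ms=34/7b +173.16ms=2/7b
8) 3116.883ms=36/7b +173.16ms=2/7b
9) 3290.043ms=38/7b +173.16ms=2/7b
10) 3463.203ms=40/7b +173.16ms=2/7b
11) 3636.364ms=6b +1212.121ms=2b
12) 4848.485ms=8b +1212.121ms=2b
13) 6060.606ms=10b +1212.121ms=2b
14) 7272.727ms=12b +346.32ms=4/7b
15) 7619.048ms=88/7b +346.32ms=4/7b
16) 7965.368ms=92/7b +346.32ms=4/7b
17) 8311.688ms=96/7b +346.32ms=4/7b
18) 8658.009ms=100/7b +346.32ms=4/7b
19) 9004.329ms=104/7b +346.32ms=4/7b
20) 9350.649ms=108/7b +346.32ms=4/7b
Σ=16b of 16 (99bpm 4/4) — PASS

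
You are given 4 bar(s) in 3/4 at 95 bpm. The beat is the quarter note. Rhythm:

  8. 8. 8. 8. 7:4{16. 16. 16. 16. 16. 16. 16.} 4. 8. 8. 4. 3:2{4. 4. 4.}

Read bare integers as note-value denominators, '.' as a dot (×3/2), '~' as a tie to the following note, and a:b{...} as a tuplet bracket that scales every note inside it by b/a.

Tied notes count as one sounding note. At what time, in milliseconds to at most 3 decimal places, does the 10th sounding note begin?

1. 0.0ms @ 0 + 473.684ms (3/4)
2. 473.684ms @ 3/4 + 473.684ms (3/4)
3. 947.368ms @ 3/2 + 473.684ms (3/4)
4. 1421.053ms @ 9/4 + 473.684ms (3/4)
5. 1894.737ms @ 3 + 135.338ms (3/14)
6. 2030.075ms @ 45/14 + 135.338ms (3/14)
7. 2165.414ms @ 24/7 + 135.338ms (3/14)
8. 2300.752ms @ 51/14 + 135.338ms (3/14)
9. 2436.09ms @ 27/7 + 135.338ms (3/14)
10. 2571.429ms @ 57/14 + 135.338ms (3/14)
11. 2706.767ms @ 30/7 + 135.338ms (3/14)
12. 2842.105ms @ 9/2 + 947.368ms (3/2)
13. 3789.474ms @ 6 + 473.684ms (3/4)
14. 4263.158ms @ 27/4 + 473.684ms (3/4)
15. 4736.842ms @ 15/2 + 947.368ms (3/2)
16. 5684.211ms @ 9 + 631.579ms (1)
17. 6315.789ms @ 10 + 631.579ms (1)
18. 6947.368ms @ 11 + 631.579ms (1)

note 10 onset = 57/14b = 2571.429ms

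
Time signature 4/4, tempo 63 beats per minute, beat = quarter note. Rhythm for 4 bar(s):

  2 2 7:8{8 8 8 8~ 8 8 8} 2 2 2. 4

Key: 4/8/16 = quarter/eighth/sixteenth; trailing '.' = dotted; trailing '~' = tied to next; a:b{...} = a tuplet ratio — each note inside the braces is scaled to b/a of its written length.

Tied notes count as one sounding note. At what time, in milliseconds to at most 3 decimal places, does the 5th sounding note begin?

note 5 onset = 36/7b = 4897.959ms

1. 0.0ms @ 0 + 1904.762ms (2)
2. 1904.762ms @ 2 + 1904.762ms (2)
3. 3809.524ms @ 4 + 544.218ms (4/7)
4. 4353.741ms @ 32/7 + 544.218ms (4/7)
5. 4897.959ms @ 36/7 + 544.218ms (4/7)
6. 5442.177ms @ 40/7 + 1088.435ms (8/7)
7. 6530.612ms @ 48/7 + 544.218ms (4/7)
8. 7074.83ms @ 52/7 + 544.218ms (4/7)
9. 7619.048ms @ 8 + 1904.762ms (2)
10. 9523.81ms @ 10 + 1904.762ms (2)
11. 11428.571ms @ 12 + 2857.143ms (3)
12. 14285.714ms @ 15 + 952.381ms (1)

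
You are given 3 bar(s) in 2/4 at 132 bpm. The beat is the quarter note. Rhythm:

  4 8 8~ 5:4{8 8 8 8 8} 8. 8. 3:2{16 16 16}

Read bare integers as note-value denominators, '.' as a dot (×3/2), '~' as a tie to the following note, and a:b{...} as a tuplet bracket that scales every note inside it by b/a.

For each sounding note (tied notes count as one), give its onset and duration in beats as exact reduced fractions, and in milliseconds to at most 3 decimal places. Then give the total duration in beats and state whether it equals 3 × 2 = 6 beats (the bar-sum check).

1) 0.0ms=0b +454.545ms=1b
2) 454.545ms=1b +227.273ms=1/2b
3) 681.818ms=3/2b +409.091ms=9/10b
4) 1090.909ms=12/5b +181.818ms=2/5b
5) 1272.727ms=14/5b +181.818ms=2/5b
6) 1454.545ms=16/5b +181.818ms=2/5b
7) 1636.364ms=18/5b +181.818ms=2/5b
8) 1818.182ms=4b +340.909ms=3/4b
9) 2159.091ms=19/4b +340.909ms=3/4b
10) 2500.0ms=11/2b +75.758ms=1/6b
11) 2575.758ms=17/3b +75.758ms=1/6b
12) 2651.515ms=35/6b +75.758ms=1/6b
Σ=6b of 6 (132bpm 2/4) — PASS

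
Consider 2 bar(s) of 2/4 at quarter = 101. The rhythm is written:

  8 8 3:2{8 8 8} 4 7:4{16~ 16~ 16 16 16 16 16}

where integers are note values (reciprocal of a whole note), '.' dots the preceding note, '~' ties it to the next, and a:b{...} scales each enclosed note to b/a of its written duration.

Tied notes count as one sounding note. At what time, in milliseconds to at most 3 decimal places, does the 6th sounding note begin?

note 6 onset = 2b = 1188.119ms

1. 0.0ms @ 0 + 297.03ms (1/2)
2. 297.03ms @ 1/2 + 297.03ms (1/2)
3. 594.059ms @ 1 + 198.02ms (1/3)
4. 792.079ms @ 4/3 + 198.02ms (1/3)
5. 990.099ms @ 5/3 + 198.02ms (1/3)
6. 1188.119ms @ 2 + 594.059ms (1)
7. 1782.178ms @ 3 + 254.597ms (3/7)
8. 2036.775ms @ 24/7 + 84.866ms (1/7)
9. 2121.641ms @ 25/7 + 84.866ms (1/7)
10. 2206.506ms @ 26/7 + 84.866ms (1/7)
11. 2291.372ms @ 27/7 + 84.866ms (1/7)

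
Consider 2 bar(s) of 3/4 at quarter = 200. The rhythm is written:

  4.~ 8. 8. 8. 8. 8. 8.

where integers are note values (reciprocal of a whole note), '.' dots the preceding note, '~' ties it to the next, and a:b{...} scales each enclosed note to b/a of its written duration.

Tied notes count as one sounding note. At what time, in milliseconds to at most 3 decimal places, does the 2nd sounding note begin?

note 2 onset = 9/4b = 675.0ms

1. 0.0ms @ 0 + 675.0ms (9/4)
2. 675.0ms @ 9/4 + 225.0ms (3/4)
3. 900.0ms @ 3 + 225.0ms (3/4)
4. 1125.0ms @ 15/4 + 225.0ms (3/4)
5. 1350.0ms @ 9/2 + 225.0ms (3/4)
6. 1575.0ms @ 21/4 + 225.0ms (3/4)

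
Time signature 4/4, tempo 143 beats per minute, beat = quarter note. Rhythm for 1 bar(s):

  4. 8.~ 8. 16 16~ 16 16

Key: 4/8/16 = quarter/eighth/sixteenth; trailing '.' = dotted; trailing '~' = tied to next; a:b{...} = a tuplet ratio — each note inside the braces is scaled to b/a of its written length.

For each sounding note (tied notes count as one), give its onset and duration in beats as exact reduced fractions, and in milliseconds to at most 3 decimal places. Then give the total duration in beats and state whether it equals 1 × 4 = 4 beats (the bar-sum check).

1) 0.0ms=0b +629.371ms=3/2b
2) 629.371ms=3/2b +629.371ms=3/2b
3) 1258.741ms=3b +104.895ms=1/4b
4) 1363.636ms=13/4b +209.79ms=1/2b
5) 1573.427ms=15/4b +104.895ms=1/4b
Σ=4b of 4 (143bpm 4/4) — PASS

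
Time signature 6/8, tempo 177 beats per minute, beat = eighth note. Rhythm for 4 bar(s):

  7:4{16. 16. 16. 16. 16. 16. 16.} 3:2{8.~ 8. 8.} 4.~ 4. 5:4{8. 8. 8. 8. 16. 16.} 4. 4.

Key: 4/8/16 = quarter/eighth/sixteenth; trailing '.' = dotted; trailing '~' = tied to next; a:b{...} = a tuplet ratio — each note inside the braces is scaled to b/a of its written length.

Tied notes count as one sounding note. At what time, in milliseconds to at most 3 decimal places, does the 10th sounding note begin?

1. 0.0ms @ 0 + 145.278ms (3/7)
2. 145.278ms @ 3/7 + 145.278ms (3/7)
3. 290.557ms @ 6/7 + 145.278ms (3/7)
4. 435.835ms @ 9/7 + 145.278ms (3/7)
5. 581.114ms @ 12/7 + 145.278ms (3/7)
6. 726.392ms @ 15/7 + 145.278ms (3/7)
7. 871.671ms @ 18/7 + 145.278ms (3/7)
8. 1016.949ms @ 3 + 677.966ms (2)
9. 1694.915ms @ 5 + 338.983ms (1)
10. 2033.898ms @ 6 + 2033.898ms (6)
11. 4067.797ms @ 12 + 406.78ms (6/5)
12. 4474.576ms @ 66/5 + 406.78ms (6/5)
13. 4881.356ms @ 72/5 + 406.78ms (6/5)
14. 5288.136ms @ 78/5 + 406.78ms (6/5)
15. 5694.915ms @ 84/5 + 203.39ms (3/5)
16. 5898.305ms @ 87/5 + 203.39ms (3/5)
17. 6101.695ms @ 18 + 1016.949ms (3)
18. 7118.644ms @ 21 + 1016.949ms (3)

note 10 onset = 6b = 2033.898ms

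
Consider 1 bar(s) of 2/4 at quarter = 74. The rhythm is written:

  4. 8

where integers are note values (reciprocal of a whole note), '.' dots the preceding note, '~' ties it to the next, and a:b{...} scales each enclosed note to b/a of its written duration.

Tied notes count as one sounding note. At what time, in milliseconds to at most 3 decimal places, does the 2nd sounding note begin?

1. 0.0ms @ 0 + 1216.216ms (3/2)
2. 1216.216ms @ 3/2 + 405.405ms (1/2)

note 2 onset = 3/2b = 1216.216ms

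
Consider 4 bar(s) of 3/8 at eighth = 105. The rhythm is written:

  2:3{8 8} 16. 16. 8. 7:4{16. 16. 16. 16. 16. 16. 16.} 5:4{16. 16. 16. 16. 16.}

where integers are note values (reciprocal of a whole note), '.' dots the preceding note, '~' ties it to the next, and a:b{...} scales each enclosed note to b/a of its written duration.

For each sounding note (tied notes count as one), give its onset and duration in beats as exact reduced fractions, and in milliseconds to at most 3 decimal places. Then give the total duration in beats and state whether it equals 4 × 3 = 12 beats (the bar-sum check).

1) 0.0ms=0b +857.143ms=3/2b
2) 857.143ms=3/2b +857.143ms=3/2b
3) 1714.286ms=3b +428.571ms=3/4b
4) 2142.857ms=15/4b +428.571ms=3/4b
5) 2571.429ms=9/2b +857.143ms=3/2b
6) 3428.571ms=6b +244.898ms=3/7b
7) 3673.469ms=45/7b +244.898ms=3/7b
8) 3918.367ms=48/7b +244.898ms=3/7b
9) 4163.265ms=51/7b +244.898ms=3/7b
10) 4408.163ms=54/7b +244.898ms=3/7b
11) 4653.061ms=57/7b +244.898ms=3/7b
12) 4897.959ms=60/7b +244.898ms=3/7b
13) 5142.857ms=9b +342.857ms=3/5b
14) 5485.714ms=48/5b +342.857ms=3/5b
15) 5828.571ms=51/5b +342.857ms=3/5b
16) 6171.429ms=54/5b +342.857ms=3/5b
17) 6514.286ms=57/5b +342.857ms=3/5b
Σ=12b of 12 (105bpm 3/8) — PASS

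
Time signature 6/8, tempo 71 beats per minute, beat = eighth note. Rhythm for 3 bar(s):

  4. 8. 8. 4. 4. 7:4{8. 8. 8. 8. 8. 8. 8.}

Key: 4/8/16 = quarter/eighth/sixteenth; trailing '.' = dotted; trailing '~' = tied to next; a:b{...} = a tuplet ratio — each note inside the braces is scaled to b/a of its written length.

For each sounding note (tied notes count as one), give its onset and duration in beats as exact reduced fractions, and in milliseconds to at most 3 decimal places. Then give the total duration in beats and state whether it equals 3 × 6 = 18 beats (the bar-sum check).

1) 0.0ms=0b +2535.211ms=3b
2) 2535.211ms=3b +1267.606ms=3/2b
3) 3802.817ms=9/2b +1267.606ms=3/2b
4) 5070.423ms=6b +2535.211ms=3b
5) 7605.634ms=9b +2535.211ms=3b
6) 10140.845ms=12b +724.346ms=6/7b
7) 10865.191ms=90/7b +724.346ms=6/7b
8) 11589.537ms=96/7b +724.346ms=6/7b
9) 12313.883ms=102/7b +724.346ms=6/7b
10) 13038.229ms=108/7b +724.346ms=6/7b
11) 13762.575ms=114/7b +724.346ms=6/7b
12) 14486.922ms=120/7b +724.346ms=6/7b
Σ=18b of 18 (71bpm 6/8) — PASS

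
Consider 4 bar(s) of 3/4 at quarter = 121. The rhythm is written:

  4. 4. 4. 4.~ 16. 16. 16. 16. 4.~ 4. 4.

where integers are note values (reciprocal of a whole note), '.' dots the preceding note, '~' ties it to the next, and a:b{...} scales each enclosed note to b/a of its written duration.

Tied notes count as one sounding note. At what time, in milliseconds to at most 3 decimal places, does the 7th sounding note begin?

1. 0.0ms @ 0 + 743.802ms (3/2)
2. 743.802ms @ 3/2 + 743.802ms (3/2)
3. 1487.603ms @ 3 + 743.802ms (3/2)
4. 2231.405ms @ 9/2 + 929.752ms (15/8)
5. 3161.157ms @ 51/8 + 185.95ms (3/8)
6. 3347.107ms @ 27/4 + 185.95ms (3/8)
7. 3533.058ms @ 57/8 + 185.95ms (3/8)
8. 3719.008ms @ 15/2 + 1487.603ms (3)
9. 5206.612ms @ 21/2 + 743.802ms (3/2)

note 7 onset = 57/8b = 3533.058ms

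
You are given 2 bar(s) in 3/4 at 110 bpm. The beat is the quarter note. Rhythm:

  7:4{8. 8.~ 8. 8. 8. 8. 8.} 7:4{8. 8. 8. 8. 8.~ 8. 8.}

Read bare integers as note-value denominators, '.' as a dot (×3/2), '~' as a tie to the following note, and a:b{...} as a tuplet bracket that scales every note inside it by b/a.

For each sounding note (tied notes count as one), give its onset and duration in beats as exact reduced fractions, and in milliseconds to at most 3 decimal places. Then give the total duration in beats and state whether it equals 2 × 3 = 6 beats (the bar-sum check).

1) 0.0ms=0b +233.766ms=3/7b
2) 233.766ms=3/7b +467.532ms=6/7b
3) 701.299ms=9/7b +233.766ms=3/7b
4) 935.065ms=12/7b +233.766ms=3/7b
5) 1168.831ms=15/7b +233.766ms=3/7b
6) 1402.597ms=18/7b +233.766ms=3/7b
7) 1636.364ms=3b +233.766ms=3/7b
8) 1870.13ms=24/7b +233.766ms=3/7b
9) 2103.896ms=27/7b +233.766ms=3/7b
10) 2337.662ms=30/7b +233.766ms=3/7b
11) 2571.429ms=33/7b +467.532ms=6/7b
12) 3038.961ms=39/7b +233.766ms=3/7b
Σ=6b of 6 (110bpm 3/4) — PASS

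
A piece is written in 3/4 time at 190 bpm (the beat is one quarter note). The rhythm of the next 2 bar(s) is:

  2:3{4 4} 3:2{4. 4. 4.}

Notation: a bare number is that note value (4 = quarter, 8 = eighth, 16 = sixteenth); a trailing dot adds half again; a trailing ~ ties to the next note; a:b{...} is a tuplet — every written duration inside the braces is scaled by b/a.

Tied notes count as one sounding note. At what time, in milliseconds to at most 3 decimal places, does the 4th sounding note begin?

note 4 onset = 4b = 1263.158ms

1. 0.0ms @ 0 + 473.684ms (3/2)
2. 473.684ms @ 3/2 + 473.684ms (3/2)
3. 947.368ms @ 3 + 315.789ms (1)
4. 1263.158ms @ 4 + 315.789ms (1)
5. 1578.947ms @ 5 + 315.789ms (1)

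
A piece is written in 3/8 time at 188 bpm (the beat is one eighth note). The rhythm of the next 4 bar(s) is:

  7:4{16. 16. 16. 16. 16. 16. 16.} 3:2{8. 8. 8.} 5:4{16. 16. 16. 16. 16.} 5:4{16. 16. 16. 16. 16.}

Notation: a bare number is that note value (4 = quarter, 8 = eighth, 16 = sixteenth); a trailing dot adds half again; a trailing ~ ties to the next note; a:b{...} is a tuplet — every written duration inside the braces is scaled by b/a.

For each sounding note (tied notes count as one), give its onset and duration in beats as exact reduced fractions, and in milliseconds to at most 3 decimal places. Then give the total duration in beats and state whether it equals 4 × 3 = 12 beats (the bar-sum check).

1) 0.0ms=0b +136.778ms=3/7b
2) 136.778ms=3/7b +136.778ms=3/7b
3) 273.556ms=6/7b +136.778ms=3/7b
4) 410.334ms=9/7b +136.778ms=3/7b
5) 547.112ms=12/7b +136.778ms=3/7b
6) 683.891ms=15/7b +136.778ms=3/7b
7) 820.669ms=18/7b +136.778ms=3/7b
8) 957.447ms=3b +319.149ms=1b
9) 1276.596ms=4b +319.149ms=1b
10) 1595.745ms=5b +319.149ms=1b
11) 1914.894ms=6b +191.489ms=3/5b
12) 2106.383ms=33/5b +191.489ms=3/5b
13) 2297.872ms=36/5b +191.489ms=3/5b
14) 2489.362ms=39/5b +191.489ms=3/5b
15) 2680.851ms=42/5b +191.489ms=3/5b
16) 2872.34ms=9b +191.489ms=3/5b
17) 3063.83ms=48/5b +191.489ms=3/5b
18) 3255.319ms=51/5b +191.489ms=3/5b
19) 3446.809ms=54/5b +191.489ms=3/5b
20) 3638.298ms=57/5b +191.489ms=3/5b
Σ=12b of 12 (188bpm 3/8) — PASS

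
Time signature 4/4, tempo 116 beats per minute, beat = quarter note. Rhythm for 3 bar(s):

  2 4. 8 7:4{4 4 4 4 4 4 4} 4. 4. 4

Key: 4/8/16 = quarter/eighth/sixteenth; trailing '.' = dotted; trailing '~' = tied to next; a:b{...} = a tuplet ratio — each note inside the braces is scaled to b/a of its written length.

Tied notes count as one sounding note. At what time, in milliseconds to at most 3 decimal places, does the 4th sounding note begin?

note 4 onset = 4b = 2068.966ms

1. 0.0ms @ 0 + 1034.483ms (2)
2. 1034.483ms @ 2 + 775.862ms (3/2)
3. 1810.345ms @ 7/2 + 258.621ms (1/2)
4. 2068.966ms @ 4 + 295.567ms (4/7)
5. 2364.532ms @ 32/7 + 295.567ms (4/7)
6. 2660.099ms @ 36/7 + 295.567ms (4/7)
7. 2955.665ms @ 40/7 + 295.567ms (4/7)
8. 3251.232ms @ 44/7 + 295.567ms (4/7)
9. 3546.798ms @ 48/7 + 295.567ms (4/7)
10. 3842.365ms @ 52/7 + 295.567ms (4/7)
11. 4137.931ms @ 8 + 775.862ms (3/2)
12. 4913.793ms @ 19/2 + 775.862ms (3/2)
13. 5689.655ms @ 11 + 517.241ms (1)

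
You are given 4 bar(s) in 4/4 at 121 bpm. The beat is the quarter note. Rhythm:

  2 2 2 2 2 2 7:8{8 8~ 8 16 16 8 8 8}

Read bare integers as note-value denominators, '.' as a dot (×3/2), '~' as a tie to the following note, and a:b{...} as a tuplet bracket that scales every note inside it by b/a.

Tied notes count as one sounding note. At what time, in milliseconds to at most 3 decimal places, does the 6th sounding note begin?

1. 0.0ms @ 0 + 991.736ms (2)
2. 991.736ms @ 2 + 991.736ms (2)
3. 1983.471ms @ 4 + 991.736ms (2)
4. 2975.207ms @ 6 + 991.736ms (2)
5. 3966.942ms @ 8 + 991.736ms (2)
6. 4958.678ms @ 10 + 991.736ms (2)
7. 5950.413ms @ 12 + 283.353ms (4/7)
8. 6233.766ms @ 88/7 + 566.706ms (8/7)
9. 6800.472ms @ 96/7 + 141.677ms (2/7)
10. 6942.149ms @ 14 + 141.677ms (2/7)
11. 7083.825ms @ 100/7 + 283.353ms (4/7)
12. 7367.178ms @ 104/7 + 283.353ms (4/7)
13. 7650.531ms @ 108/7 + 283.353ms (4/7)

note 6 onset = 10b = 4958.678ms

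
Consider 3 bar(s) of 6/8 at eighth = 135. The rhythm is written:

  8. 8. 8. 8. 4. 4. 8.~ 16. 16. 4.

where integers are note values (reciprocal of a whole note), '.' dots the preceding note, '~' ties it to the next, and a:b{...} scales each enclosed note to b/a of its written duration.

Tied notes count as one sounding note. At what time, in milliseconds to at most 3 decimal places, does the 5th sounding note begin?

1. 0.0ms @ 0 + 666.667ms (3/2)
2. 666.667ms @ 3/2 + 666.667ms (3/2)
3. 1333.333ms @ 3 + 666.667ms (3/2)
4. 2000.0ms @ 9/2 + 666.667ms (3/2)
5. 2666.667ms @ 6 + 1333.333ms (3)
6. 4000.0ms @ 9 + 1333.333ms (3)
7. 5333.333ms @ 12 + 1000.0ms (9/4)
8. 6333.333ms @ 57/4 + 333.333ms (3/4)
9. 6666.667ms @ 15 + 1333.333ms (3)

note 5 onset = 6b = 2666.667ms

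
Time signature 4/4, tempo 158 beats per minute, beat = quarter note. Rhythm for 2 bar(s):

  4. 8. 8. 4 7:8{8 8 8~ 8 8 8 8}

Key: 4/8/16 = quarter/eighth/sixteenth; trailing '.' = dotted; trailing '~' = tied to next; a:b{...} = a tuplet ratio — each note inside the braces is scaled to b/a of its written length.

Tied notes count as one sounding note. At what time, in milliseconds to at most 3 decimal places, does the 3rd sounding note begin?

1. 0.0ms @ 0 + 569.62ms (3/2)
2. 569.62ms @ 3/2 + 284.81ms (3/4)
3. 854.43ms @ 9/4 + 284.81ms (3/4)
4. 1139.241ms @ 3 + 379.747ms (1)
5. 1518.987ms @ 4 + 216.998ms (4/7)
6. 1735.986ms @ 32/7 + 216.998ms (4/7)
7. 1952.984ms @ 36/7 + 433.996ms (8/7)
8. 2386.98ms @ 44/7 + 216.998ms (4/7)
9. 2603.978ms @ 48/7 + 216.998ms (4/7)
10. 2820.976ms @ 52/7 + 216.998ms (4/7)

note 3 onset = 9/4b = 854.43ms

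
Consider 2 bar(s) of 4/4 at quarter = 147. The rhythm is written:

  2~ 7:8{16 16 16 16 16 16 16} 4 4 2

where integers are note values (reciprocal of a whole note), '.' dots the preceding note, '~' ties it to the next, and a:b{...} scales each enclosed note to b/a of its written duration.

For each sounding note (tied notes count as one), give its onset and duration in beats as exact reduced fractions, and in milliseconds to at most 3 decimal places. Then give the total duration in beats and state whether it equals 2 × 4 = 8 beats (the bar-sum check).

1) 0.0ms=0b +932.945ms=16/7b
2) 932.945ms=16/7b +116.618ms=2/7b
3) 1049.563ms=18/7b +116.618ms=2/7b
4) 1166.181ms=20/7b +116.618ms=2/7b
5) 1282.799ms=22/7b +116.618ms=2/7b
6) 1399.417ms=24/7b +116.618ms=2/7b
7) 1516.035ms=26/7b +116.618ms=2/7b
8) 1632.653ms=4b +408.163ms=1b
9) 2040.816ms=5b +408.163ms=1b
10) 2448.98ms=6b +816.327ms=2b
Σ=8b of 8 (147bpm 4/4) — PASS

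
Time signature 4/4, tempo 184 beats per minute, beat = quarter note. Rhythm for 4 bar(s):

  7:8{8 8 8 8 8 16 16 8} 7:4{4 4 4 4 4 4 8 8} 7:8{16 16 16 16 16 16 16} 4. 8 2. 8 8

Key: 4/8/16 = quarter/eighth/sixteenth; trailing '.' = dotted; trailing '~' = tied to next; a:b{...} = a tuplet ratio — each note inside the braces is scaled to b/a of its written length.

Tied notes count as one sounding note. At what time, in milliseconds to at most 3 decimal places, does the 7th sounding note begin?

1. 0.0ms @ 0 + 186.335ms (4/7)
2. 186.335ms @ 4/7 + 186.335ms (4/7)
3. 372.671ms @ 8/7 + 186.335ms (4/7)
4. 559.006ms @ 12/7 + 186.335ms (4/7)
5. 745.342ms @ 16/7 + 186.335ms (4/7)
6. 931.677ms @ 20/7 + 93.168ms (2/7)
7. 1024.845ms @ 22/7 + 93.168ms (2/7)
8. 1118.012ms @ 24/7 + 186.335ms (4/7)
9. 1304.348ms @ 4 + 186.335ms (4/7)
10. 1490.683ms @ 32/7 + 186.335ms (4/7)
11. 1677.019ms @ 36/7 + 186.335ms (4/7)
12. 1863.354ms @ 40/7 + 186.335ms (4/7)
13. 2049.689ms @ 44/7 + 186.335ms (4/7)
14. 2236.025ms @ 48/7 + 186.335ms (4/7)
15. 2422.36ms @ 52/7 + 93.168ms (2/7)
16. 2515.528ms @ 54/7 + 93.168ms (2/7)
17. 2608.696ms @ 8 + 93.168ms (2/7)
18. 2701.863ms @ 58/7 + 93.168ms (2/7)
19. 2795.031ms @ 60/7 + 93.168ms (2/7)
20. 2888.199ms @ 62/7 + 93.168ms (2/7)
21. 2981.366ms @ 64/7 + 93.168ms (2/7)
22. 3074.534ms @ 66/7 + 93.168ms (2/7)
23. 3167.702ms @ 68/7 + 93.168ms (2/7)
24. 3260.87ms @ 10 + 489.13ms (3/2)
25. 3750.0ms @ 23/2 + 163.043ms (1/2)
26. 3913.043ms @ 12 + 978.261ms (3)
27. 4891.304ms @ 15 + 163.043ms (1/2)
28. 5054.348ms @ 31/2 + 163.043ms (1/2)

note 7 onset = 22/7b = 1024.845ms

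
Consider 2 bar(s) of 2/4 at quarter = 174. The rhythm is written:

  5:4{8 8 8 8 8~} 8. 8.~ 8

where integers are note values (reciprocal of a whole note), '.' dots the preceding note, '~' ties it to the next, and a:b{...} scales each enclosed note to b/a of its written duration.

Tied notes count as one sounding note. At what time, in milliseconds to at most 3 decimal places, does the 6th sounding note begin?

note 6 onset = 11/4b = 948.276ms

1. 0.0ms @ 0 + 137.931ms (2/5)
2. 137.931ms @ 2/5 + 137.931ms (2/5)
3. 275.862ms @ 4/5 + 137.931ms (2/5)
4. 413.793ms @ 6/5 + 137.931ms (2/5)
5. 551.724ms @ 8/5 + 396.552ms (23/20)
6. 948.276ms @ 11/4 + 431.034ms (5/4)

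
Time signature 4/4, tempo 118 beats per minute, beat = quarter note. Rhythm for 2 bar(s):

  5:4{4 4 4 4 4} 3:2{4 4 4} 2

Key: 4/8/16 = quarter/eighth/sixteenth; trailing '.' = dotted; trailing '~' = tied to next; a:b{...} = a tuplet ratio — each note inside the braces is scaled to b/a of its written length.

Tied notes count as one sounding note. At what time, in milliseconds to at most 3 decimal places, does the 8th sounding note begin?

note 8 onset = 16/3b = 2711.864ms

1. 0.0ms @ 0 + 406.78ms (4/5)
2. 406.78ms @ 4/5 + 406.78ms (4/5)
3. 813.559ms @ 8/5 + 406.78ms (4/5)
4. 1220.339ms @ 12/5 + 406.78ms (4/5)
5. 1627.119ms @ 16/5 + 406.78ms (4/5)
6. 2033.898ms @ 4 + 338.983ms (2/3)
7. 2372.881ms @ 14/3 + 338.983ms (2/3)
8. 2711.864ms @ 16/3 + 338.983ms (2/3)
9. 3050.847ms @ 6 + 1016.949ms (2)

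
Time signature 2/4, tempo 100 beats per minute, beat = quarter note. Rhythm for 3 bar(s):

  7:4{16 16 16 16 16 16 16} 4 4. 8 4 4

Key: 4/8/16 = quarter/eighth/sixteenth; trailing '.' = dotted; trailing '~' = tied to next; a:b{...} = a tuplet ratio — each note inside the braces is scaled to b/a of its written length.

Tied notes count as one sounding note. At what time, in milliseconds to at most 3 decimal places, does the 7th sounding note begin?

note 7 onset = 6/7b = 514.286ms

1. 0.0ms @ 0 + 85.714ms (1/7)
2. 85.714ms @ 1/7 + 85.714ms (1/7)
3. 171.429ms @ 2/7 + 85.714ms (1/7)
4. 257.143ms @ 3/7 + 85.714ms (1/7)
5. 342.857ms @ 4/7 + 85.714ms (1/7)
6. 428.571ms @ 5/7 + 85.714ms (1/7)
7. 514.286ms @ 6/7 + 85.714ms (1/7)
8. 600.0ms @ 1 + 600.0ms (1)
9. 1200.0ms @ 2 + 900.0ms (3/2)
10. 2100.0ms @ 7/2 + 300.0ms (1/2)
11. 2400.0ms @ 4 + 600.0ms (1)
12. 3000.0ms @ 5 + 600.0ms (1)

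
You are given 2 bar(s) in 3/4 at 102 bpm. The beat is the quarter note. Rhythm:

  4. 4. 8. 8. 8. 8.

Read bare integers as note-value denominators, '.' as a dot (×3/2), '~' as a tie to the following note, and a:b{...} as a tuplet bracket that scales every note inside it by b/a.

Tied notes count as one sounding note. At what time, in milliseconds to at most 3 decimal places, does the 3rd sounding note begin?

note 3 onset = 3b = 1764.706ms

1. 0.0ms @ 0 + 882.353ms (3/2)
2. 882.353ms @ 3/2 + 882.353ms (3/2)
3. 1764.706ms @ 3 + 441.176ms (3/4)
4. 2205.882ms @ 15/4 + 441.176ms (3/4)
5. 2647.059ms @ 9/2 + 441.176ms (3/4)
6. 3088.235ms @ 21/4 + 441.176ms (3/4)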